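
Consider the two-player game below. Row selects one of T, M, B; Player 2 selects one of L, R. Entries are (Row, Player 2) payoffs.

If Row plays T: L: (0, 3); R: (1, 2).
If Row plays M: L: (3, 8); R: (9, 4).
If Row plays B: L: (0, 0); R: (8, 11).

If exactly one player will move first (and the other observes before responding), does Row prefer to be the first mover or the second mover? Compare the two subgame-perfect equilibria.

If Row leads: Player 2's best replies are T→L, M→L, B→R; Row's induced payoffs 0, 3, 8; outcome (B, R), payoffs (8, 11).
If Player 2 leads: Row's best replies are L→M, R→M; Player 2's induced payoffs 8, 4; outcome (M, L), payoffs (3, 8).
Row gets 8 moving first and 3 moving second, so Row prefers to move first.

first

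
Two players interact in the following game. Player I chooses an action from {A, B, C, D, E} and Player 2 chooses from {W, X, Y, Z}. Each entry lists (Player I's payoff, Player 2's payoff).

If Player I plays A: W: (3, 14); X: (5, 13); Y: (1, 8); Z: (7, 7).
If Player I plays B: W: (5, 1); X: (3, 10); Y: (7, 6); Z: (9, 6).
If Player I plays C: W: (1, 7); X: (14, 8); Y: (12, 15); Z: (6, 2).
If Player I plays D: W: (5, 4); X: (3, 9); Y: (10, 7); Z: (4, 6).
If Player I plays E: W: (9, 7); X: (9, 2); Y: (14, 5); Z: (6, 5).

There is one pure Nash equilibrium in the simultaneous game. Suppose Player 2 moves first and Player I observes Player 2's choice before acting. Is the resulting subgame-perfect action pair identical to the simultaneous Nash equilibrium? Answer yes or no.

no

Backward induction with Player 2 moving first.
- W: BR = E, leader payoff 7.
- X: BR = C, leader payoff 8.
- Y: BR = E, leader payoff 5.
- Z: BR = B, leader payoff 6.
Among 7, 8, 5, 6, the best is 8 at X. Subgame-perfect outcome: (C, X) with payoffs (14, 8).
Under simultaneous play:
Player I's best replies: W→E; X→C; Y→E; Z→B.
Player 2's best replies: A→W; B→X; C→Y; D→X; E→W.
The unique mutual best reply is (E, W), giving (9, 7).
Sequential outcome (C, X) differs from the Nash profile (E, W).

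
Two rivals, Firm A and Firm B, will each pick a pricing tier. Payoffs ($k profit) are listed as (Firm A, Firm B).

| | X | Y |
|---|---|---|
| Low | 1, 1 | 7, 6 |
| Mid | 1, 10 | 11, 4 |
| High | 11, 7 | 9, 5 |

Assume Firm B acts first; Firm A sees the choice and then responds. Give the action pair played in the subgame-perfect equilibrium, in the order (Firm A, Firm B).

(High, X)

Work backward from Firm A's decision.
- X → Firm A plays High (best of 1, 1, 11); Firm B gets 7.
- Y → Firm A plays Mid (best of 7, 11, 9); Firm B gets 4.
Among 7, 4, the best is 7 at X. Subgame-perfect outcome: (High, X) with payoffs (11, 7).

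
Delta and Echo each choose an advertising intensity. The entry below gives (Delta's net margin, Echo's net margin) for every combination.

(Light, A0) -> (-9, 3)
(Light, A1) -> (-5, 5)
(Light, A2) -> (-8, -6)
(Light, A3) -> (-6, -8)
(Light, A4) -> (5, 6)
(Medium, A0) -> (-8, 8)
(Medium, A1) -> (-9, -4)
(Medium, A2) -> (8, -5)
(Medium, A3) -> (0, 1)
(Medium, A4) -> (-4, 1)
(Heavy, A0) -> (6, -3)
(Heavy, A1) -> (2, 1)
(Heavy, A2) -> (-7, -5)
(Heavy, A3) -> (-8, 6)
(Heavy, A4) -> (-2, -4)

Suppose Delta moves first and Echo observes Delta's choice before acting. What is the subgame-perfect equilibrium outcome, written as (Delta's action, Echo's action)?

(Light, A4)

Echo best-responds to each possible Delta move:
- Light: Echo compares 3, 5, -6, -8, 6 and picks A4; Delta would get 5.
- Medium: Echo compares 8, -4, -5, 1, 1 and picks A0; Delta would get -8.
- Heavy: Echo compares -3, 1, -5, 6, -4 and picks A3; Delta would get -8.
Maximizing over 5, -8, -8, Delta chooses Light. Subgame-perfect outcome: (Light, A4) with payoffs (5, 6).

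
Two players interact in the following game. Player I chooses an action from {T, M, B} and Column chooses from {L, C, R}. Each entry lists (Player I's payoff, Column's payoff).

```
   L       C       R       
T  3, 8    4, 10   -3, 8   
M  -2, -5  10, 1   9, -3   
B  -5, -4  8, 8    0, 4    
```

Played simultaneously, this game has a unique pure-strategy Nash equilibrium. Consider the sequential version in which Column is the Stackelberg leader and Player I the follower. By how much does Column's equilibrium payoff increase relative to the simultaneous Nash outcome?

7

Backward induction with Column moving first.
- L: Player I compares 3, -2, -5 and picks T; Column would get 8.
- C: Player I compares 4, 10, 8 and picks M; Column would get 1.
- R: Player I compares -3, 9, 0 and picks M; Column would get -3.
Maximizing over 8, 1, -3, Column chooses L. Subgame-perfect outcome: (T, L) with payoffs (3, 8).
Under simultaneous play:
Player I's best replies: L→T; C→M; R→M.
Column's best replies: T→C; M→C; B→C.
Only (M, C) has each player best-responding; Nash payoffs (10, 1).
Column's commitment gain: 8 − 1 = 7.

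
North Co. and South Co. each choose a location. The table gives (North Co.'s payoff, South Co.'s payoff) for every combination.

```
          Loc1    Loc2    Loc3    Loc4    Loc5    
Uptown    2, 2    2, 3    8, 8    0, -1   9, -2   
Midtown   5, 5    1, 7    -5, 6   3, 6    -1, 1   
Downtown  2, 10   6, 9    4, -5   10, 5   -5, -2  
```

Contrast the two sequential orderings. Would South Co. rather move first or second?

first

If North Co. leads: South Co.'s best replies are Uptown→Loc3, Midtown→Loc2, Downtown→Loc1; North Co.'s induced payoffs 8, 1, 2; outcome (Uptown, Loc3), payoffs (8, 8).
If South Co. leads: North Co.'s best replies are Loc1→Midtown, Loc2→Downtown, Loc3→Uptown, Loc4→Downtown, Loc5→Uptown; South Co.'s induced payoffs 5, 9, 8, 5, -2; outcome (Downtown, Loc2), payoffs (6, 9).
South Co. gets 9 moving first and 8 moving second, so South Co. prefers to move first.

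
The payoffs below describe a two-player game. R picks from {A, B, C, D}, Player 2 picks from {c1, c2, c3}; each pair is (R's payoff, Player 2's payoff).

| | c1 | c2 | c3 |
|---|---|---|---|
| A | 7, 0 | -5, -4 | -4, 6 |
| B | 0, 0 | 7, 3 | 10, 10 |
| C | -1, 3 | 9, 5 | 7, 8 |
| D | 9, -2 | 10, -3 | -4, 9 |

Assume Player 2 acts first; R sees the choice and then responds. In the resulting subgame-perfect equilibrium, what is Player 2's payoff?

Work backward from R's decision.
- c1: R compares 7, 0, -1, 9 and picks D; Player 2 would get -2.
- c2: R compares -5, 7, 9, 10 and picks D; Player 2 would get -3.
- c3: R compares -4, 10, 7, -4 and picks B; Player 2 would get 10.
Among -2, -3, 10, the best is 10 at c3. Subgame-perfect outcome: (B, c3) with payoffs (10, 10).

10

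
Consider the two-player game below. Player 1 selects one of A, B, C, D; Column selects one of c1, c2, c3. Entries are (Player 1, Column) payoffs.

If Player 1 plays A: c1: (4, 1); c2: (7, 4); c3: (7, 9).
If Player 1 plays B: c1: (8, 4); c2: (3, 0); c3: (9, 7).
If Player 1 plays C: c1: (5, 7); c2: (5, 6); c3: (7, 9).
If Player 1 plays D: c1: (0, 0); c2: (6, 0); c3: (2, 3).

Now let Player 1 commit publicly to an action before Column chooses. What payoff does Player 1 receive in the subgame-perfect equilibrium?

Column best-responds to each possible Player 1 move:
- A: BR = c3, leader payoff 7.
- B: BR = c3, leader payoff 9.
- C: BR = c3, leader payoff 7.
- D: BR = c3, leader payoff 2.
Maximizing over 7, 9, 7, 2, Player 1 chooses B. Subgame-perfect outcome: (B, c3) with payoffs (9, 7).

9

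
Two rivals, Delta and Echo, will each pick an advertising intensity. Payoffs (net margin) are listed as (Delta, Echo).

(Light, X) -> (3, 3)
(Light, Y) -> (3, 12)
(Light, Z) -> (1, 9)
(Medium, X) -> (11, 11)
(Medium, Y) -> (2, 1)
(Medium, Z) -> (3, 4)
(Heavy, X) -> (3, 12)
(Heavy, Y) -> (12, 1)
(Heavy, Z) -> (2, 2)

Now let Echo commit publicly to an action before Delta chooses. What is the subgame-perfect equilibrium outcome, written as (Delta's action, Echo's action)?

Backward induction with Echo moving first.
- X → Delta plays Medium (best of 3, 11, 3); Echo gets 11.
- Y → Delta plays Heavy (best of 3, 2, 12); Echo gets 1.
- Z → Delta plays Medium (best of 1, 3, 2); Echo gets 4.
Echo's induced payoffs are 11, 1, 4, so Echo commits to X. Subgame-perfect outcome: (Medium, X) with payoffs (11, 11).

(Medium, X)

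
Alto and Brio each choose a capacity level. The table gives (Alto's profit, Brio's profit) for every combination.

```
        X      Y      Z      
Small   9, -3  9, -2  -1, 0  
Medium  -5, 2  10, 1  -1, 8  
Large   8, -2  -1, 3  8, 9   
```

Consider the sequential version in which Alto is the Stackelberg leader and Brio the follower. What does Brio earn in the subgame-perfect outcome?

Work backward from Brio's decision.
- Small: Brio compares -3, -2, 0 and picks Z; Alto would get -1.
- Medium: Brio compares 2, 1, 8 and picks Z; Alto would get -1.
- Large: Brio compares -2, 3, 9 and picks Z; Alto would get 8.
Among -1, -1, 8, the best is 8 at Large. Subgame-perfect outcome: (Large, Z) with payoffs (8, 9).

9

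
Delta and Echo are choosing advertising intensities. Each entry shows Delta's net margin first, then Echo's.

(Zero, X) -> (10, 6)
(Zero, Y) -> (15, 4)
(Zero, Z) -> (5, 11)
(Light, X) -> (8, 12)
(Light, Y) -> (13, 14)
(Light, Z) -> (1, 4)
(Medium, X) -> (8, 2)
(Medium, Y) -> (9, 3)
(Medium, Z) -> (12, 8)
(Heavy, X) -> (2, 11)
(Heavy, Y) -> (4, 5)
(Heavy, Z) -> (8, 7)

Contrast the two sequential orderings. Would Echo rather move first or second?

second

If Delta leads: Echo's best replies are Zero→Z, Light→Y, Medium→Z, Heavy→X; Delta's induced payoffs 5, 13, 12, 2; outcome (Light, Y), payoffs (13, 14).
If Echo leads: Delta's best replies are X→Zero, Y→Zero, Z→Medium; Echo's induced payoffs 6, 4, 8; outcome (Medium, Z), payoffs (12, 8).
Echo gets 8 moving first and 14 moving second, so Echo prefers to move second.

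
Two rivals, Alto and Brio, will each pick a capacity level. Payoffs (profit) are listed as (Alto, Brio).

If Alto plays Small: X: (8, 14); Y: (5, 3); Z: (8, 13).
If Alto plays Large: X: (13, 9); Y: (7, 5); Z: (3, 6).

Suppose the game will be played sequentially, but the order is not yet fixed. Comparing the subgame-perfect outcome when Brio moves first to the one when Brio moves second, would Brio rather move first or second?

first

If Alto leads: Brio's best replies are Small→X, Large→X; Alto's induced payoffs 8, 13; outcome (Large, X), payoffs (13, 9).
If Brio leads: Alto's best replies are X→Large, Y→Large, Z→Small; Brio's induced payoffs 9, 5, 13; outcome (Small, Z), payoffs (8, 13).
Brio gets 13 moving first and 9 moving second, so Brio prefers to move first.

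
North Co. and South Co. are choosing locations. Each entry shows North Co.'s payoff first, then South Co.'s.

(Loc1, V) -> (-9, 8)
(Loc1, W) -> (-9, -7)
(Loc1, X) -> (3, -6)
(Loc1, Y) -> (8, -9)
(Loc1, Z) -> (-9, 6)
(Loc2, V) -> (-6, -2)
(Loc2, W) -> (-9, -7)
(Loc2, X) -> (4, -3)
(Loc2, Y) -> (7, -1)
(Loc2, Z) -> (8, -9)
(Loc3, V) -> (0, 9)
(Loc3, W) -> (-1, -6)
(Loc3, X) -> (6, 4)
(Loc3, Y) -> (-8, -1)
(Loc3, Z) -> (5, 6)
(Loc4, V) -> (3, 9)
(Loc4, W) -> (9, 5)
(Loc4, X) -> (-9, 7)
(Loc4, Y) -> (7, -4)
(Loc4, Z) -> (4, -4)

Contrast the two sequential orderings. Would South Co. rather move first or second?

first

If North Co. leads: South Co.'s best replies are Loc1→V, Loc2→Y, Loc3→V, Loc4→V; North Co.'s induced payoffs -9, 7, 0, 3; outcome (Loc2, Y), payoffs (7, -1).
If South Co. leads: North Co.'s best replies are V→Loc4, W→Loc4, X→Loc3, Y→Loc1, Z→Loc2; South Co.'s induced payoffs 9, 5, 4, -9, -9; outcome (Loc4, V), payoffs (3, 9).
South Co. gets 9 moving first and -1 moving second, so South Co. prefers to move first.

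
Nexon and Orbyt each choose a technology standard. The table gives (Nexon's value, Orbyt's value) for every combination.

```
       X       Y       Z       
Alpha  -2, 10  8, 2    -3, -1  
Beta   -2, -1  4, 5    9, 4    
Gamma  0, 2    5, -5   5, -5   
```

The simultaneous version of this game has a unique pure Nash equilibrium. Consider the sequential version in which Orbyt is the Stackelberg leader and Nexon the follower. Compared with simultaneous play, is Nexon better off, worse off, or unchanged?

Solve by backward induction (Orbyt leads).
- X: BR = Gamma, leader payoff 2.
- Y: BR = Alpha, leader payoff 2.
- Z: BR = Beta, leader payoff 4.
Orbyt's induced payoffs are 2, 2, 4, so Orbyt commits to Z. Subgame-perfect outcome: (Beta, Z) with payoffs (9, 4).
For the simultaneous game, intersect best replies.
Nexon's best replies: X→Gamma; Y→Alpha; Z→Beta.
Orbyt's best replies: Alpha→X; Beta→Y; Gamma→X.
Only (Gamma, X) has each player best-responding; Nash payoffs (0, 2).
Nexon earns 9 sequentially versus 0 at the Nash outcome: better off.

better off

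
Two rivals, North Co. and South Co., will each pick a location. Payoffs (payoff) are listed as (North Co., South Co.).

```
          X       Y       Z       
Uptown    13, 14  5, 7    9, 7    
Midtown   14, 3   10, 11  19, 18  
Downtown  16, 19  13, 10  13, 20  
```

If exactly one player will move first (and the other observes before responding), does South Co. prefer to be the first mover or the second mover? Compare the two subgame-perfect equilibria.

first

If North Co. leads: South Co.'s best replies are Uptown→X, Midtown→Z, Downtown→Z; North Co.'s induced payoffs 13, 19, 13; outcome (Midtown, Z), payoffs (19, 18).
If South Co. leads: North Co.'s best replies are X→Downtown, Y→Downtown, Z→Midtown; South Co.'s induced payoffs 19, 10, 18; outcome (Downtown, X), payoffs (16, 19).
South Co. gets 19 moving first and 18 moving second, so South Co. prefers to move first.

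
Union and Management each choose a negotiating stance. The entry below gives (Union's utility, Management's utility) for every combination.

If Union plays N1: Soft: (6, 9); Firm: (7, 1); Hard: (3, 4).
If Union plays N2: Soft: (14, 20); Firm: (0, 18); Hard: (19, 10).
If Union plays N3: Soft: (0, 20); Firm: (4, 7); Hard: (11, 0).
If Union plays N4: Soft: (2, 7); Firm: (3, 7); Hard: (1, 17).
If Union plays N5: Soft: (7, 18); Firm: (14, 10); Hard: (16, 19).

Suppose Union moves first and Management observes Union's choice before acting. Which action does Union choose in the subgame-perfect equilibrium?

Solve by backward induction (Union leads).
- N1: BR = Soft, leader payoff 6.
- N2: BR = Soft, leader payoff 14.
- N3: BR = Soft, leader payoff 0.
- N4: BR = Hard, leader payoff 1.
- N5: BR = Hard, leader payoff 16.
Union's induced payoffs are 6, 14, 0, 1, 16, so Union commits to N5. Subgame-perfect outcome: (N5, Hard) with payoffs (16, 19).

N5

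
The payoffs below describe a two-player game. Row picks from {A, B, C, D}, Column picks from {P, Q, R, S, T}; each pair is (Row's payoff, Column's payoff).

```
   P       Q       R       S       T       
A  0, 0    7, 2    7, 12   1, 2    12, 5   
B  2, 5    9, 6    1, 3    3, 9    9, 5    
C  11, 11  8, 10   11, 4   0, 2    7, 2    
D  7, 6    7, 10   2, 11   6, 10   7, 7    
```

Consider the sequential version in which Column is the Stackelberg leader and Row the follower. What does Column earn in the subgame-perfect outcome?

Solve by backward induction (Column leads).
- P → Row plays C (best of 0, 2, 11, 7); Column gets 11.
- Q → Row plays B (best of 7, 9, 8, 7); Column gets 6.
- R → Row plays C (best of 7, 1, 11, 2); Column gets 4.
- S → Row plays D (best of 1, 3, 0, 6); Column gets 10.
- T → Row plays A (best of 12, 9, 7, 7); Column gets 5.
Column's induced payoffs are 11, 6, 4, 10, 5, so Column commits to P. Subgame-perfect outcome: (C, P) with payoffs (11, 11).

11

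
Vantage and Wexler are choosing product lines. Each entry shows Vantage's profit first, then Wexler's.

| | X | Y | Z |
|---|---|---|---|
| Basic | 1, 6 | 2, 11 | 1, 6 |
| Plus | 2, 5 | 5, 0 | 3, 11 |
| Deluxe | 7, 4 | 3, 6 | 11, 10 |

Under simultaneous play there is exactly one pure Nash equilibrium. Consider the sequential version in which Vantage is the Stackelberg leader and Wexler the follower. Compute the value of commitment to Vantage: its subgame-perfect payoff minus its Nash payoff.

0

Backward induction with Vantage moving first.
- Basic: BR = Y, leader payoff 2.
- Plus: BR = Z, leader payoff 3.
- Deluxe: BR = Z, leader payoff 11.
Maximizing over 2, 3, 11, Vantage chooses Deluxe. Subgame-perfect outcome: (Deluxe, Z) with payoffs (11, 10).
For the simultaneous game, intersect best replies.
Vantage's best replies: X→Deluxe; Y→Plus; Z→Deluxe.
Wexler's best replies: Basic→Y; Plus→Z; Deluxe→Z.
Only (Deluxe, Z) has each player best-responding; Nash payoffs (11, 10).
Vantage's commitment gain: 11 − 11 = 0.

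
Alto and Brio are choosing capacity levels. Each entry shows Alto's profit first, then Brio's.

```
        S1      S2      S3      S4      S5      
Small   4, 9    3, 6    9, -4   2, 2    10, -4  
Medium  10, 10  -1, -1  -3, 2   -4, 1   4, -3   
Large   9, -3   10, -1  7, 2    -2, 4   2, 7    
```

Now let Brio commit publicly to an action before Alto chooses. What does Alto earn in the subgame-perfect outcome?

10

Backward induction with Brio moving first.
- S1: BR = Medium, leader payoff 10.
- S2: BR = Large, leader payoff -1.
- S3: BR = Small, leader payoff -4.
- S4: BR = Small, leader payoff 2.
- S5: BR = Small, leader payoff -4.
Among 10, -1, -4, 2, -4, the best is 10 at S1. Subgame-perfect outcome: (Medium, S1) with payoffs (10, 10).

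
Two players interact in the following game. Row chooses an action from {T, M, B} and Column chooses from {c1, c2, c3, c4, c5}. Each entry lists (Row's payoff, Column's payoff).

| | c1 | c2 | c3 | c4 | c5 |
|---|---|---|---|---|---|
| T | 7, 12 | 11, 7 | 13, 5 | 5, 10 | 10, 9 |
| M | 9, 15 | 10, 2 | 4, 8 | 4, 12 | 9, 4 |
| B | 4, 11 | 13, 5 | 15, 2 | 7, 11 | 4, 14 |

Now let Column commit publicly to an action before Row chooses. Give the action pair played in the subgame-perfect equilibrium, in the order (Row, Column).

Backward induction with Column moving first.
- c1: BR = M, leader payoff 15.
- c2: BR = B, leader payoff 5.
- c3: BR = B, leader payoff 2.
- c4: BR = B, leader payoff 11.
- c5: BR = T, leader payoff 9.
Maximizing over 15, 5, 2, 11, 9, Column chooses c1. Subgame-perfect outcome: (M, c1) with payoffs (9, 15).

(M, c1)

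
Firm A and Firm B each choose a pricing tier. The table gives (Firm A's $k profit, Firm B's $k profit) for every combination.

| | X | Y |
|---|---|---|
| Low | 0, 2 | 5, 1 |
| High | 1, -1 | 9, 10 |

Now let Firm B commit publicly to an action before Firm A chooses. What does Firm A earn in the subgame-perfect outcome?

9

Work backward from Firm A's decision.
- X: BR = High, leader payoff -1.
- Y: BR = High, leader payoff 10.
Firm B's induced payoffs are -1, 10, so Firm B commits to Y. Subgame-perfect outcome: (High, Y) with payoffs (9, 10).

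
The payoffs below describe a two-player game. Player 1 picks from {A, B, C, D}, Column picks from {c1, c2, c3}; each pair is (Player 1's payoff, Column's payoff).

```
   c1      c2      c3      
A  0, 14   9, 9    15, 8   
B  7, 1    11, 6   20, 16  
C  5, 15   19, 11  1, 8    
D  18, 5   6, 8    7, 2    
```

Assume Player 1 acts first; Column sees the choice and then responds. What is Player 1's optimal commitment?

Column best-responds to each possible Player 1 move:
- A: BR = c1, leader payoff 0.
- B: BR = c3, leader payoff 20.
- C: BR = c1, leader payoff 5.
- D: BR = c2, leader payoff 6.
Among 0, 20, 5, 6, the best is 20 at B. Subgame-perfect outcome: (B, c3) with payoffs (20, 16).

B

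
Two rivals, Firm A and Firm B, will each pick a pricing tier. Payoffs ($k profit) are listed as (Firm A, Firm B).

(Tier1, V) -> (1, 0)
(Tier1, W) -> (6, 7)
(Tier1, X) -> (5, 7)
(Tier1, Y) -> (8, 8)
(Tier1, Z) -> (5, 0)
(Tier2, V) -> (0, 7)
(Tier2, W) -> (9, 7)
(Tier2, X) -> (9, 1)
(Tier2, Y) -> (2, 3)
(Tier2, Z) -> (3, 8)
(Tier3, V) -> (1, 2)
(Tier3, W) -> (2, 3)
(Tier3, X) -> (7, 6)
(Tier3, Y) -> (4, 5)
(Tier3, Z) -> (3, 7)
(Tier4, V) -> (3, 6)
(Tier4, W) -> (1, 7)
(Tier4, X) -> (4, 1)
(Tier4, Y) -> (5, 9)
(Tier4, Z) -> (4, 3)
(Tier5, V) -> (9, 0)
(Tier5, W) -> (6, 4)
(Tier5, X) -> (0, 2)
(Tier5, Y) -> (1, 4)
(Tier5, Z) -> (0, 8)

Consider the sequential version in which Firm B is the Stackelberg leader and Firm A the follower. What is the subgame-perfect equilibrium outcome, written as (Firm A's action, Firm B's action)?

Firm A best-responds to each possible Firm B move:
- V → Firm A plays Tier5 (best of 1, 0, 1, 3, 9); Firm B gets 0.
- W → Firm A plays Tier2 (best of 6, 9, 2, 1, 6); Firm B gets 7.
- X → Firm A plays Tier2 (best of 5, 9, 7, 4, 0); Firm B gets 1.
- Y → Firm A plays Tier1 (best of 8, 2, 4, 5, 1); Firm B gets 8.
- Z → Firm A plays Tier1 (best of 5, 3, 3, 4, 0); Firm B gets 0.
Maximizing over 0, 7, 1, 8, 0, Firm B chooses Y. Subgame-perfect outcome: (Tier1, Y) with payoffs (8, 8).

(Tier1, Y)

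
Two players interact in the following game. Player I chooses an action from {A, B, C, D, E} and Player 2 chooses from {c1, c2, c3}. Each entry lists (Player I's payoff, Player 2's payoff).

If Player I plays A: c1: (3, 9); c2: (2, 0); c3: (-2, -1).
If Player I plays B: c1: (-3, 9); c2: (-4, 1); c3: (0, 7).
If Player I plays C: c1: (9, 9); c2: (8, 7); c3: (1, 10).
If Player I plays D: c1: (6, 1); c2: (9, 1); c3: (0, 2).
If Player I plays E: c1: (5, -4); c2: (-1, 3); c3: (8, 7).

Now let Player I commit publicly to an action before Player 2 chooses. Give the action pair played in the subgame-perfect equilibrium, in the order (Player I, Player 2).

(E, c3)

Work backward from Player 2's decision.
- A: Player 2 compares 9, 0, -1 and picks c1; Player I would get 3.
- B: Player 2 compares 9, 1, 7 and picks c1; Player I would get -3.
- C: Player 2 compares 9, 7, 10 and picks c3; Player I would get 1.
- D: Player 2 compares 1, 1, 2 and picks c3; Player I would get 0.
- E: Player 2 compares -4, 3, 7 and picks c3; Player I would get 8.
Among 3, -3, 1, 0, 8, the best is 8 at E. Subgame-perfect outcome: (E, c3) with payoffs (8, 7).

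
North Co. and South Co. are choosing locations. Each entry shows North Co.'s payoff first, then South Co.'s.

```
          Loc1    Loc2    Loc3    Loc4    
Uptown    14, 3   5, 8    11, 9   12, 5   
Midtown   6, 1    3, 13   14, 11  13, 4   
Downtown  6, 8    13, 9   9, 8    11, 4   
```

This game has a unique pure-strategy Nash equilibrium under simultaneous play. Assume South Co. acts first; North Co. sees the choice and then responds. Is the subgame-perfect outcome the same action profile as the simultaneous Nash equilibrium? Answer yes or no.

Solve by backward induction (South Co. leads).
- Loc1: North Co. compares 14, 6, 6 and picks Uptown; South Co. would get 3.
- Loc2: North Co. compares 5, 3, 13 and picks Downtown; South Co. would get 9.
- Loc3: North Co. compares 11, 14, 9 and picks Midtown; South Co. would get 11.
- Loc4: North Co. compares 12, 13, 11 and picks Midtown; South Co. would get 4.
Among 3, 9, 11, 4, the best is 11 at Loc3. Subgame-perfect outcome: (Midtown, Loc3) with payoffs (14, 11).
Now find the simultaneous Nash equilibrium.
North Co.'s best replies: Loc1→Uptown; Loc2→Downtown; Loc3→Midtown; Loc4→Midtown.
South Co.'s best replies: Uptown→Loc3; Midtown→Loc2; Downtown→Loc2.
The unique mutual best reply is (Downtown, Loc2), giving (13, 9).
Sequential outcome (Midtown, Loc3) differs from the Nash profile (Downtown, Loc2).

no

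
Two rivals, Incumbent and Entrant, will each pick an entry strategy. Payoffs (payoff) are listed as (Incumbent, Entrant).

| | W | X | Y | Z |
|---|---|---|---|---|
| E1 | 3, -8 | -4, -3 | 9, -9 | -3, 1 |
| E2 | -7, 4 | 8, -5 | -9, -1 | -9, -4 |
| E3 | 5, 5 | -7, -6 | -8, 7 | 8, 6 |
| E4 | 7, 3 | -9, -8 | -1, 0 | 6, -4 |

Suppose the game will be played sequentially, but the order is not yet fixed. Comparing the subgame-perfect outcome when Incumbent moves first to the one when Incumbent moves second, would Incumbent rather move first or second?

If Incumbent leads: Entrant's best replies are E1→Z, E2→W, E3→Y, E4→W; Incumbent's induced payoffs -3, -7, -8, 7; outcome (E4, W), payoffs (7, 3).
If Entrant leads: Incumbent's best replies are W→E4, X→E2, Y→E1, Z→E3; Entrant's induced payoffs 3, -5, -9, 6; outcome (E3, Z), payoffs (8, 6).
Incumbent gets 7 moving first and 8 moving second, so Incumbent prefers to move second.

second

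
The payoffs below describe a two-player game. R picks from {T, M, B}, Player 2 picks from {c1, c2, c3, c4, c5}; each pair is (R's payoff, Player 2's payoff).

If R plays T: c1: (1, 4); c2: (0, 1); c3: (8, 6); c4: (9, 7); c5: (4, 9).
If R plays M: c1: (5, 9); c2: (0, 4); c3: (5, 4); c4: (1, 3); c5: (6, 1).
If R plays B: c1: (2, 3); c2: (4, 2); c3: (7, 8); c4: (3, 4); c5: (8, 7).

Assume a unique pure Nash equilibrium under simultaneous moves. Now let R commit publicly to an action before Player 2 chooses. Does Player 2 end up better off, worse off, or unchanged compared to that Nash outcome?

Work backward from Player 2's decision.
- T: Player 2 compares 4, 1, 6, 7, 9 and picks c5; R would get 4.
- M: Player 2 compares 9, 4, 4, 3, 1 and picks c1; R would get 5.
- B: Player 2 compares 3, 2, 8, 4, 7 and picks c3; R would get 7.
Among 4, 5, 7, the best is 7 at B. Subgame-perfect outcome: (B, c3) with payoffs (7, 8).
Under simultaneous play:
R's best replies: c1→M; c2→B; c3→T; c4→T; c5→B.
Player 2's best replies: T→c5; M→c1; B→c3.
The unique mutual best reply is (M, c1), giving (5, 9).
Player 2 earns 8 sequentially versus 9 at the Nash outcome: worse off.

worse off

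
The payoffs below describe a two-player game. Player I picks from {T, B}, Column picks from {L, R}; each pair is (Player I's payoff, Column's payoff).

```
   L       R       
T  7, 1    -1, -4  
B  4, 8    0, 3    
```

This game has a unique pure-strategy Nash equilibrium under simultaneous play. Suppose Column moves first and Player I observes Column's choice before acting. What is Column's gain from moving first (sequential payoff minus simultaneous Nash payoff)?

Player I best-responds to each possible Column move:
- L: BR = T, leader payoff 1.
- R: BR = B, leader payoff 3.
Among 1, 3, the best is 3 at R. Subgame-perfect outcome: (B, R) with payoffs (0, 3).
Under simultaneous play:
Player I's best replies: L→T; R→B.
Column's best replies: T→L; B→L.
The unique mutual best reply is (T, L), giving (7, 1).
Column's commitment gain: 3 − 1 = 2.

2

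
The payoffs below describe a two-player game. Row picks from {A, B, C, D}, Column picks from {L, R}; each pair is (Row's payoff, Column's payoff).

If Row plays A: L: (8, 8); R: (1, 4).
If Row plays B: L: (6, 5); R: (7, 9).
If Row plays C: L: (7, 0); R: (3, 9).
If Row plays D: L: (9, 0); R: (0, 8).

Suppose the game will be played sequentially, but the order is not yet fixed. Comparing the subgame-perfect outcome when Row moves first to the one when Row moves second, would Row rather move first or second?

If Row leads: Column's best replies are A→L, B→R, C→R, D→R; Row's induced payoffs 8, 7, 3, 0; outcome (A, L), payoffs (8, 8).
If Column leads: Row's best replies are L→D, R→B; Column's induced payoffs 0, 9; outcome (B, R), payoffs (7, 9).
Row gets 8 moving first and 7 moving second, so Row prefers to move first.

first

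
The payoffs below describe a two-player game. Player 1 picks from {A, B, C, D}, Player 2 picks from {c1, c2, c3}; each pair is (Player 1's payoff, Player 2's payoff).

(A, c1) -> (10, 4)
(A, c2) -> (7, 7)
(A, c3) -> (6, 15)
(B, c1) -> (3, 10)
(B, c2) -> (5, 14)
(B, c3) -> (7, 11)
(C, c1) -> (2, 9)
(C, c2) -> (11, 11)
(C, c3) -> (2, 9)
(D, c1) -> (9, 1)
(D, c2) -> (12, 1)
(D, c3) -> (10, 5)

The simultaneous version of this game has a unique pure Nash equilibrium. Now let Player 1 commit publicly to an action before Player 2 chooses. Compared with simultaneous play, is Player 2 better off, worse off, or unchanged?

better off

Solve by backward induction (Player 1 leads).
- A → Player 2 plays c3 (best of 4, 7, 15); Player 1 gets 6.
- B → Player 2 plays c2 (best of 10, 14, 11); Player 1 gets 5.
- C → Player 2 plays c2 (best of 9, 11, 9); Player 1 gets 11.
- D → Player 2 plays c3 (best of 1, 1, 5); Player 1 gets 10.
Player 1's induced payoffs are 6, 5, 11, 10, so Player 1 commits to C. Subgame-perfect outcome: (C, c2) with payoffs (11, 11).
Under simultaneous play:
Player 1's best replies: c1→A; c2→D; c3→D.
Player 2's best replies: A→c3; B→c2; C→c2; D→c3.
Only (D, c3) has each player best-responding; Nash payoffs (10, 5).
Player 2 earns 11 sequentially versus 5 at the Nash outcome: better off.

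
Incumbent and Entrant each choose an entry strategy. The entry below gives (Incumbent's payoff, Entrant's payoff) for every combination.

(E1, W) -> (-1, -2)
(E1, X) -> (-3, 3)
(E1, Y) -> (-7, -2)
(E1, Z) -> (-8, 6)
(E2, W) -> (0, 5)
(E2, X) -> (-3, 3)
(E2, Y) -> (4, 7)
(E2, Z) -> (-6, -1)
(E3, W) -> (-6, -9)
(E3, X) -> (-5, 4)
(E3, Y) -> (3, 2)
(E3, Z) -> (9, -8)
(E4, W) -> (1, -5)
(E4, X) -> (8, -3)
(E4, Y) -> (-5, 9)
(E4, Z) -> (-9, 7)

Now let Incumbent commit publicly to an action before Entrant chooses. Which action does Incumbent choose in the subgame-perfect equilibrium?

E2

Entrant best-responds to each possible Incumbent move:
- E1: Entrant compares -2, 3, -2, 6 and picks Z; Incumbent would get -8.
- E2: Entrant compares 5, 3, 7, -1 and picks Y; Incumbent would get 4.
- E3: Entrant compares -9, 4, 2, -8 and picks X; Incumbent would get -5.
- E4: Entrant compares -5, -3, 9, 7 and picks Y; Incumbent would get -5.
Maximizing over -8, 4, -5, -5, Incumbent chooses E2. Subgame-perfect outcome: (E2, Y) with payoffs (4, 7).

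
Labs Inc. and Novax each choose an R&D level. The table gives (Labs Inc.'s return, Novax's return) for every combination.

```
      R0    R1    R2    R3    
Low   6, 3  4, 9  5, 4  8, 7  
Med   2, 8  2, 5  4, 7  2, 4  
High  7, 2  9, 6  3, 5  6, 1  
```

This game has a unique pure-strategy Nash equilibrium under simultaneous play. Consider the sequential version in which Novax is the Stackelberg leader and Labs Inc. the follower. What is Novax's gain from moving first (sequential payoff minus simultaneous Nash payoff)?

1

Work backward from Labs Inc.'s decision.
- R0: Labs Inc. compares 6, 2, 7 and picks High; Novax would get 2.
- R1: Labs Inc. compares 4, 2, 9 and picks High; Novax would get 6.
- R2: Labs Inc. compares 5, 4, 3 and picks Low; Novax would get 4.
- R3: Labs Inc. compares 8, 2, 6 and picks Low; Novax would get 7.
Among 2, 6, 4, 7, the best is 7 at R3. Subgame-perfect outcome: (Low, R3) with payoffs (8, 7).
Now find the simultaneous Nash equilibrium.
Labs Inc.'s best replies: R0→High; R1→High; R2→Low; R3→Low.
Novax's best replies: Low→R1; Med→R0; High→R1.
Only (High, R1) has each player best-responding; Nash payoffs (9, 6).
Novax's commitment gain: 7 − 6 = 1.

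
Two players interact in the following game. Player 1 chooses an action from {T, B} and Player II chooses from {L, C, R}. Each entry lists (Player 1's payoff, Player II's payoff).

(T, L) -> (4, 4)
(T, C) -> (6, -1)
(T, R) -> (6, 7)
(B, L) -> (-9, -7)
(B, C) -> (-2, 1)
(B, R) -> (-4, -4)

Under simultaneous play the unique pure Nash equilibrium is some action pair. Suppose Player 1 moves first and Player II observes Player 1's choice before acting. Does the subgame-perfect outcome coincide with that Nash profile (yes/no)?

yes

Work backward from Player II's decision.
- T: BR = R, leader payoff 6.
- B: BR = C, leader payoff -2.
Player 1's induced payoffs are 6, -2, so Player 1 commits to T. Subgame-perfect outcome: (T, R) with payoffs (6, 7).
Under simultaneous play:
Player 1's best replies: L→T; C→T; R→T.
Player II's best replies: T→R; B→C.
The unique mutual best reply is (T, R), giving (6, 7).
Sequential outcome (T, R) coincides with the Nash profile (T, R).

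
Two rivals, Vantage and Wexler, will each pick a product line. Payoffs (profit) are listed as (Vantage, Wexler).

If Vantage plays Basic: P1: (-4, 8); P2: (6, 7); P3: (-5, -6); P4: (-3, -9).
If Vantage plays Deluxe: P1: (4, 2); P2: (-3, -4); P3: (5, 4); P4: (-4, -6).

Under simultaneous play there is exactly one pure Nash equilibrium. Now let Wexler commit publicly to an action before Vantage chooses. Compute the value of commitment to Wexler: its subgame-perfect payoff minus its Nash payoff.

Solve by backward induction (Wexler leads).
- P1 → Vantage plays Deluxe (best of -4, 4); Wexler gets 2.
- P2 → Vantage plays Basic (best of 6, -3); Wexler gets 7.
- P3 → Vantage plays Deluxe (best of -5, 5); Wexler gets 4.
- P4 → Vantage plays Basic (best of -3, -4); Wexler gets -9.
Among 2, 7, 4, -9, the best is 7 at P2. Subgame-perfect outcome: (Basic, P2) with payoffs (6, 7).
For the simultaneous game, intersect best replies.
Vantage's best replies: P1→Deluxe; P2→Basic; P3→Deluxe; P4→Basic.
Wexler's best replies: Basic→P1; Deluxe→P3.
Only (Deluxe, P3) has each player best-responding; Nash payoffs (5, 4).
Wexler's commitment gain: 7 − 4 = 3.

3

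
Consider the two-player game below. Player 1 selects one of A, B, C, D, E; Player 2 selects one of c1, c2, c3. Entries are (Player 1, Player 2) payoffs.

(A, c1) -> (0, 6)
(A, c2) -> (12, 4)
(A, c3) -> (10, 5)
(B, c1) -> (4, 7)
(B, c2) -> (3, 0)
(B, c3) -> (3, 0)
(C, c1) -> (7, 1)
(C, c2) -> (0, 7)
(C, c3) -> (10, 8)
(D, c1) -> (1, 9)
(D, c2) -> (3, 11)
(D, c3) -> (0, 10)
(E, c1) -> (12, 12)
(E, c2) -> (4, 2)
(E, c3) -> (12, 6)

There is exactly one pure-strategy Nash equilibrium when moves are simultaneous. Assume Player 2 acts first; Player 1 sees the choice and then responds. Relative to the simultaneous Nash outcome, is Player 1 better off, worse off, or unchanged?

Solve by backward induction (Player 2 leads).
- c1: BR = E, leader payoff 12.
- c2: BR = A, leader payoff 4.
- c3: BR = E, leader payoff 6.
Maximizing over 12, 4, 6, Player 2 chooses c1. Subgame-perfect outcome: (E, c1) with payoffs (12, 12).
Under simultaneous play:
Player 1's best replies: c1→E; c2→A; c3→E.
Player 2's best replies: A→c1; B→c1; C→c3; D→c2; E→c1.
Only (E, c1) has each player best-responding; Nash payoffs (12, 12).
Player 1 earns 12 sequentially versus 12 at the Nash outcome: unchanged.

unchanged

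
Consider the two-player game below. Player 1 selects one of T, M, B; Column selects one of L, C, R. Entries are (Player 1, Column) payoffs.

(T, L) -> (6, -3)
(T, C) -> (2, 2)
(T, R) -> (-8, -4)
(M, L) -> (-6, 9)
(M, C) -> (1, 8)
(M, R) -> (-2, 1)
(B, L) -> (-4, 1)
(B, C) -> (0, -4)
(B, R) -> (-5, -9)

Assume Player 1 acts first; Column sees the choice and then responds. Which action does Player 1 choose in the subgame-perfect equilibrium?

Backward induction with Player 1 moving first.
- T: Column compares -3, 2, -4 and picks C; Player 1 would get 2.
- M: Column compares 9, 8, 1 and picks L; Player 1 would get -6.
- B: Column compares 1, -4, -9 and picks L; Player 1 would get -4.
Player 1's induced payoffs are 2, -6, -4, so Player 1 commits to T. Subgame-perfect outcome: (T, C) with payoffs (2, 2).

T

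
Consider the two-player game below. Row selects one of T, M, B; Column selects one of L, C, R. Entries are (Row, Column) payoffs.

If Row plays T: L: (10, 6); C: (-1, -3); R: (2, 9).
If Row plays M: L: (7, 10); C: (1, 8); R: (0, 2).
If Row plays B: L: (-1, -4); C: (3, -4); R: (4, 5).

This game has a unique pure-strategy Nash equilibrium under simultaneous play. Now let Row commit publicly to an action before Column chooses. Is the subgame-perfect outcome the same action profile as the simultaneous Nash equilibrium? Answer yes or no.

no

Work backward from Column's decision.
- T: Column compares 6, -3, 9 and picks R; Row would get 2.
- M: Column compares 10, 8, 2 and picks L; Row would get 7.
- B: Column compares -4, -4, 5 and picks R; Row would get 4.
Row's induced payoffs are 2, 7, 4, so Row commits to M. Subgame-perfect outcome: (M, L) with payoffs (7, 10).
Under simultaneous play:
Row's best replies: L→T; C→B; R→B.
Column's best replies: T→R; M→L; B→R.
The unique mutual best reply is (B, R), giving (4, 5).
Sequential outcome (M, L) differs from the Nash profile (B, R).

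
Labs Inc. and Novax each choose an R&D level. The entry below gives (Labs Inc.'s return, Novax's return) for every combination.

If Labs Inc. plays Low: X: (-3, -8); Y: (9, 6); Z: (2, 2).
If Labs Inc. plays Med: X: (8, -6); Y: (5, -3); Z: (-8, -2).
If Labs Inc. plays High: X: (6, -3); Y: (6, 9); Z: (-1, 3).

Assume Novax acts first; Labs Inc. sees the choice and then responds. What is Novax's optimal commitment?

Work backward from Labs Inc.'s decision.
- X → Labs Inc. plays Med (best of -3, 8, 6); Novax gets -6.
- Y → Labs Inc. plays Low (best of 9, 5, 6); Novax gets 6.
- Z → Labs Inc. plays Low (best of 2, -8, -1); Novax gets 2.
Novax's induced payoffs are -6, 6, 2, so Novax commits to Y. Subgame-perfect outcome: (Low, Y) with payoffs (9, 6).

Y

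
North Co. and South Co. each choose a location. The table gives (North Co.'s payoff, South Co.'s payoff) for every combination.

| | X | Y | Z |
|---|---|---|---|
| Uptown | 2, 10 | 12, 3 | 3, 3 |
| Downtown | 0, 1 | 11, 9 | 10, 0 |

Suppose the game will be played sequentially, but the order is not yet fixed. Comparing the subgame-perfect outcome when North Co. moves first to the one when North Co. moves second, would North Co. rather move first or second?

first

If North Co. leads: South Co.'s best replies are Uptown→X, Downtown→Y; North Co.'s induced payoffs 2, 11; outcome (Downtown, Y), payoffs (11, 9).
If South Co. leads: North Co.'s best replies are X→Uptown, Y→Uptown, Z→Downtown; South Co.'s induced payoffs 10, 3, 0; outcome (Uptown, X), payoffs (2, 10).
North Co. gets 11 moving first and 2 moving second, so North Co. prefers to move first.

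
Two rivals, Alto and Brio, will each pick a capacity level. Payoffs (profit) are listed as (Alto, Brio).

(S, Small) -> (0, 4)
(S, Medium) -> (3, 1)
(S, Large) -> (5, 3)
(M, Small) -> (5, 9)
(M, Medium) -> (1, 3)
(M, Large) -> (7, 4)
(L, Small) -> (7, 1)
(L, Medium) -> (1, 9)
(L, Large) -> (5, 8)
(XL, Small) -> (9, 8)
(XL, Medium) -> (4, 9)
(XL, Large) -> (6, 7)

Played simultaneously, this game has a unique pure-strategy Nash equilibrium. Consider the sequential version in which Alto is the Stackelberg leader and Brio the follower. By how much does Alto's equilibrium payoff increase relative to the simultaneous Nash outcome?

1

Work backward from Brio's decision.
- S: Brio compares 4, 1, 3 and picks Small; Alto would get 0.
- M: Brio compares 9, 3, 4 and picks Small; Alto would get 5.
- L: Brio compares 1, 9, 8 and picks Medium; Alto would get 1.
- XL: Brio compares 8, 9, 7 and picks Medium; Alto would get 4.
Among 0, 5, 1, 4, the best is 5 at M. Subgame-perfect outcome: (M, Small) with payoffs (5, 9).
Now find the simultaneous Nash equilibrium.
Alto's best replies: Small→XL; Medium→XL; Large→M.
Brio's best replies: S→Small; M→Small; L→Medium; XL→Medium.
Only (XL, Medium) has each player best-responding; Nash payoffs (4, 9).
Alto's commitment gain: 5 − 4 = 1.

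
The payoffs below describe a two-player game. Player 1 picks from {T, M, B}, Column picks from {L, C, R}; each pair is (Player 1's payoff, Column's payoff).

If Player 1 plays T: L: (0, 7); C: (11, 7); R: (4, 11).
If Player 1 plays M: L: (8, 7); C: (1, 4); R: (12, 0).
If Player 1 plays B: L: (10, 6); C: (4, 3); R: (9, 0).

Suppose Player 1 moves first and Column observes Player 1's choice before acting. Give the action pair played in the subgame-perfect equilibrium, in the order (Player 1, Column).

(B, L)

Solve by backward induction (Player 1 leads).
- T: BR = R, leader payoff 4.
- M: BR = L, leader payoff 8.
- B: BR = L, leader payoff 10.
Player 1's induced payoffs are 4, 8, 10, so Player 1 commits to B. Subgame-perfect outcome: (B, L) with payoffs (10, 6).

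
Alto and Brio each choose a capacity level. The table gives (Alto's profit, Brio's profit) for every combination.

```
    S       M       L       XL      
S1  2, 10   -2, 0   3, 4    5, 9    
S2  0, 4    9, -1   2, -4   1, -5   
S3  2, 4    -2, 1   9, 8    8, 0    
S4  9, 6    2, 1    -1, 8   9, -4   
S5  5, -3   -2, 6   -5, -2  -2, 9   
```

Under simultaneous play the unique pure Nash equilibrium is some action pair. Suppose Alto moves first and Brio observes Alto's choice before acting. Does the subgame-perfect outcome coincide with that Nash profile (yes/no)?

Solve by backward induction (Alto leads).
- S1: BR = S, leader payoff 2.
- S2: BR = S, leader payoff 0.
- S3: BR = L, leader payoff 9.
- S4: BR = L, leader payoff -1.
- S5: BR = XL, leader payoff -2.
Alto's induced payoffs are 2, 0, 9, -1, -2, so Alto commits to S3. Subgame-perfect outcome: (S3, L) with payoffs (9, 8).
Now find the simultaneous Nash equilibrium.
Alto's best replies: S→S4; M→S2; L→S3; XL→S4.
Brio's best replies: S1→S; S2→S; S3→L; S4→L; S5→XL.
Only (S3, L) has each player best-responding; Nash payoffs (9, 8).
Sequential outcome (S3, L) coincides with the Nash profile (S3, L).

yes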